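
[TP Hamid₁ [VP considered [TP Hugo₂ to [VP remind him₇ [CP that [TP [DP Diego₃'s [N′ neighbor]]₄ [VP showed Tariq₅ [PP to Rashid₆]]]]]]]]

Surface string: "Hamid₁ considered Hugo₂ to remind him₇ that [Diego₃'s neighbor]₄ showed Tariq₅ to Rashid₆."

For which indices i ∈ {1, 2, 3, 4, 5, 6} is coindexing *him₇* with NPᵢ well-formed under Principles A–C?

*him* is a pronoun, so Principle B applies: it must be free in its binding domain.
Binding domain of *him₇*: the embedded TP, whose subject is Hugo₂.
*Hamid₁* c-commands the pronoun but from outside its binding domain, and is not c-commanded by it → coindexation permitted.
*Hugo₂* c-commands the pronoun within its binding domain → coindexation would violate Principle B.
*Diego₃*: the pronoun c-commands this R-expression → coindexation would violate Principle C on *Diego₃*.
*[Diego₃'s neighbor]₄*: the pronoun c-commands this R-expression → coindexation would violate Principle C on *[Diego₃'s neighbor]₄*.
*Tariq₅*: the pronoun c-commands this R-expression → coindexation would violate Principle C on *Tariq₅*.
*Rashid₆*: the pronoun c-commands this R-expression → coindexation would violate Principle C on *Rashid₆*.

{1}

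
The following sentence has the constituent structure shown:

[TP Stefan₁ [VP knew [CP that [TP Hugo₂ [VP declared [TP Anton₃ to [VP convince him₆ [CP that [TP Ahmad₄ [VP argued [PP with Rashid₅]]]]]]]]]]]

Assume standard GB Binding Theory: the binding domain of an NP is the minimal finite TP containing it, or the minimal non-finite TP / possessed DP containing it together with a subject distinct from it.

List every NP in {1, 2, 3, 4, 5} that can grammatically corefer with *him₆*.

{1, 2}

*him* is a pronoun, so Principle B applies: it must be free in its binding domain.
Binding domain of *him₆*: the embedded TP, whose subject is Anton₃.
*Stefan₁* c-commands the pronoun but from outside its binding domain, and is not c-commanded by it → coindexation permitted.
*Hugo₂* c-commands the pronoun but from outside its binding domain, and is not c-commanded by it → coindexation permitted.
*Anton₃* c-commands the pronoun within its binding domain → coindexation would violate Principle B.
*Ahmad₄*: the pronoun c-commands this R-expression → coindexation would violate Principle C on *Ahmad₄*.
*Rashid₅*: the pronoun c-commands this R-expression → coindexation would violate Principle C on *Rashid₅*.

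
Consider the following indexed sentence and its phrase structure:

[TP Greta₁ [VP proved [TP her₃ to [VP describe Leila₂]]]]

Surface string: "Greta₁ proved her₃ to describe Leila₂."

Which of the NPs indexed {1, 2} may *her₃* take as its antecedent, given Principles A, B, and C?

*her* is a pronoun, so Principle B applies: it must be free in its binding domain.
Binding domain of *her₃*: the matrix TP, whose subject is Greta₁.
*Greta₁* c-commands the pronoun within its binding domain → coindexation would violate Principle B.
*Leila₂*: the pronoun c-commands this R-expression → coindexation would violate Principle C on *Leila₂*.

none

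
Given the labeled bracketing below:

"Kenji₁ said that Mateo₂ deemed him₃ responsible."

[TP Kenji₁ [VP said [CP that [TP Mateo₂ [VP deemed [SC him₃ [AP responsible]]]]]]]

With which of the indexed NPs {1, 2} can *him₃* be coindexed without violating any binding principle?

*him* is a pronoun, so Principle B applies: it must be free in its binding domain.
Binding domain of *him₃*: the embedded TP, whose subject is Mateo₂.
*Kenji₁* c-commands the pronoun but from outside its binding domain, and is not c-commanded by it → coindexation permitted.
*Mateo₂* c-commands the pronoun within its binding domain → coindexation would violate Principle B.

{1}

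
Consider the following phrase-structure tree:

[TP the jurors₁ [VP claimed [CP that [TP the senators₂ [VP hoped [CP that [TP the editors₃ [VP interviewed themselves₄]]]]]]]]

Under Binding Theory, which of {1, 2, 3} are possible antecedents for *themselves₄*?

*themselves* is an anaphor, so Principle A applies: it must be bound in its binding domain.
Binding domain of *themselves₄*: the embedded TP, whose subject is the editors₃.
*the jurors₁* c-commands the anaphor but is outside its binding domain → cannot satisfy Principle A.
*the senators₂* c-commands the anaphor but is outside its binding domain → cannot satisfy Principle A.
*the editors₃* c-commands the anaphor within its binding domain → licit binder.

{3}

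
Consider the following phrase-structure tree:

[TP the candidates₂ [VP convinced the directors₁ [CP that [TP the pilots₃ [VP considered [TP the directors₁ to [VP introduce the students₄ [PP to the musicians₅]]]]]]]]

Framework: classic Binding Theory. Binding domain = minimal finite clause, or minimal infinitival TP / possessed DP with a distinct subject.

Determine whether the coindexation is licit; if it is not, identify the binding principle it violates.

Principle C

The two coindexed NPs are *the directors₁* (the higher occurrence) and *the directors₁* (the lower occurrence).
*the directors₁* (the lower occurrence) is an R-expression. Principle C requires it to be free everywhere.
*the directors₁* (the higher occurrence) c-commands it and carries the same index.
The R-expression is bound → Principle C violation.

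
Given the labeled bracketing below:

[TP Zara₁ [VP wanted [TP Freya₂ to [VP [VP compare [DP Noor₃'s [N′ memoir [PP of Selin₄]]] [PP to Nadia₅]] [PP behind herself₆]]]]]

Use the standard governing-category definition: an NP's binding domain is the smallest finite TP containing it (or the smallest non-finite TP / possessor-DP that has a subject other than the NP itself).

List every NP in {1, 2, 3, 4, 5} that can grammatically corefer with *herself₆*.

*herself* is an anaphor, so Principle A applies: it must be bound in its binding domain.
Binding domain of *herself₆*: the embedded TP, whose subject is Freya₂.
*Zara₁* c-commands the anaphor but is outside its binding domain → cannot satisfy Principle A.
*Freya₂* c-commands the anaphor within its binding domain → licit binder.
*Noor₃* does not c-command the anaphor → cannot bind it.
*Selin₄* does not c-command the anaphor → cannot bind it.
*Nadia₅* does not c-command the anaphor → cannot bind it.

{2}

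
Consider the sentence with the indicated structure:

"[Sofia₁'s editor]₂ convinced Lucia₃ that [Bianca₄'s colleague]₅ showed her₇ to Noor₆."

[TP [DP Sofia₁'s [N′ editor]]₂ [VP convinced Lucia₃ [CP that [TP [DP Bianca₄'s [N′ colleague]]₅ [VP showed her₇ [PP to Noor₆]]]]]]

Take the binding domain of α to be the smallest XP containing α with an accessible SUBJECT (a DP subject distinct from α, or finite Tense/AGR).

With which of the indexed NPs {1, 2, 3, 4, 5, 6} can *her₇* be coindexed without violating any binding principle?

{1, 2, 3, 4}

*her* is a pronoun, so Principle B applies: it must be free in its binding domain.
Binding domain of *her₇*: the embedded TP, whose subject is [Bianca₄'s colleague]₅.
*Sofia₁* and the pronoun do not c-command one another → neither Principle B nor Principle C is at stake; coindexation permitted.
*[Sofia₁'s editor]₂* c-commands the pronoun but from outside its binding domain, and is not c-commanded by it → coindexation permitted.
*Lucia₃* c-commands the pronoun but from outside its binding domain, and is not c-commanded by it → coindexation permitted.
*Bianca₄* and the pronoun do not c-command one another → neither Principle B nor Principle C is at stake; coindexation permitted.
*[Bianca₄'s colleague]₅* c-commands the pronoun within its binding domain → coindexation would violate Principle B.
*Noor₆*: the pronoun c-commands this R-expression → coindexation would violate Principle C on *Noor₆*.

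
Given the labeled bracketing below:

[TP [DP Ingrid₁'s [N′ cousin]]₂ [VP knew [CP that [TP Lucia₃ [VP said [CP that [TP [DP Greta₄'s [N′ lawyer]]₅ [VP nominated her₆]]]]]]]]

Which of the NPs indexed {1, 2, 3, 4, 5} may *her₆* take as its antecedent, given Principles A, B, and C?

{1, 2, 3, 4}

*her* is a pronoun, so Principle B applies: it must be free in its binding domain.
Binding domain of *her₆*: the embedded TP, whose subject is [Greta₄'s lawyer]₅.
*Ingrid₁* and the pronoun do not c-command one another → neither Principle B nor Principle C is at stake; coindexation permitted.
*[Ingrid₁'s cousin]₂* c-commands the pronoun but from outside its binding domain, and is not c-commanded by it → coindexation permitted.
*Lucia₃* c-commands the pronoun but from outside its binding domain, and is not c-commanded by it → coindexation permitted.
*Greta₄* and the pronoun do not c-command one another → neither Principle B nor Principle C is at stake; coindexation permitted.
*[Greta₄'s lawyer]₅* c-commands the pronoun within its binding domain → coindexation would violate Principle B.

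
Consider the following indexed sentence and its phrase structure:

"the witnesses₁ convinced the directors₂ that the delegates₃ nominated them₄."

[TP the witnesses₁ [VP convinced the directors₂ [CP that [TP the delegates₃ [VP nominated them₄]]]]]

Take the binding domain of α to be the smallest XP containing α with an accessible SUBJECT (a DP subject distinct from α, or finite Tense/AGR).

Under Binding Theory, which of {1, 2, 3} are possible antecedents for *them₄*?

{1, 2}

*them* is a pronoun, so Principle B applies: it must be free in its binding domain.
Binding domain of *them₄*: the embedded TP, whose subject is the delegates₃.
*the witnesses₁* c-commands the pronoun but from outside its binding domain, and is not c-commanded by it → coindexation permitted.
*the directors₂* c-commands the pronoun but from outside its binding domain, and is not c-commanded by it → coindexation permitted.
*the delegates₃* c-commands the pronoun within its binding domain → coindexation would violate Principle B.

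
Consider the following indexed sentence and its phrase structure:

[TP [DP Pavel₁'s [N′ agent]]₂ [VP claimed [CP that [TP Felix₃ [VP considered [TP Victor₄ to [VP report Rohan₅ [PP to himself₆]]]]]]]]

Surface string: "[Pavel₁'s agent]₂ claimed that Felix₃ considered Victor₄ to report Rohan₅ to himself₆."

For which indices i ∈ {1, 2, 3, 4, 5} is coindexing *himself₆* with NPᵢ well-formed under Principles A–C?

{4, 5}

*himself* is an anaphor, so Principle A applies: it must be bound in its binding domain.
Binding domain of *himself₆*: the embedded TP, whose subject is Victor₄.
*Pavel₁* does not c-command the anaphor → cannot bind it.
*[Pavel₁'s agent]₂* c-commands the anaphor but is outside its binding domain → cannot satisfy Principle A.
*Felix₃* c-commands the anaphor but is outside its binding domain → cannot satisfy Principle A.
*Victor₄* c-commands the anaphor within its binding domain → licit binder.
*Rohan₅* c-commands the anaphor within its binding domain → licit binder.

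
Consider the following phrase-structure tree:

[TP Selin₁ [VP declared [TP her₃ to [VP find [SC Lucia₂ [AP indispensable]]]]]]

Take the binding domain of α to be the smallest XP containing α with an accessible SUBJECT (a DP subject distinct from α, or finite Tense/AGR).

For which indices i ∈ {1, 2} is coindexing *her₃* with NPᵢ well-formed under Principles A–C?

none

*her* is a pronoun, so Principle B applies: it must be free in its binding domain.
Binding domain of *her₃*: the matrix TP, whose subject is Selin₁.
*Selin₁* c-commands the pronoun within its binding domain → coindexation would violate Principle B.
*Lucia₂*: the pronoun c-commands this R-expression → coindexation would violate Principle C on *Lucia₂*.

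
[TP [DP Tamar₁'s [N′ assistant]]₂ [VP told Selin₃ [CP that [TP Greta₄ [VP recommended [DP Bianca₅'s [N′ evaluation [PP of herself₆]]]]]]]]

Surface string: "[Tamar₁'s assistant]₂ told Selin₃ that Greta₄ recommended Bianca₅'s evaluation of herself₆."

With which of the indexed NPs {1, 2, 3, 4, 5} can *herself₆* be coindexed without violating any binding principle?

{5}

*herself* is an anaphor, so Principle A applies: it must be bound in its binding domain.
Binding domain of *herself₆*: the possessed DP, whose subject is Bianca₅.
*Tamar₁* does not c-command the anaphor → cannot bind it.
*[Tamar₁'s assistant]₂* c-commands the anaphor but is outside its binding domain → cannot satisfy Principle A.
*Selin₃* c-commands the anaphor but is outside its binding domain → cannot satisfy Principle A.
*Greta₄* c-commands the anaphor but is outside its binding domain → cannot satisfy Principle A.
*Bianca₅* c-commands the anaphor within its binding domain → licit binder.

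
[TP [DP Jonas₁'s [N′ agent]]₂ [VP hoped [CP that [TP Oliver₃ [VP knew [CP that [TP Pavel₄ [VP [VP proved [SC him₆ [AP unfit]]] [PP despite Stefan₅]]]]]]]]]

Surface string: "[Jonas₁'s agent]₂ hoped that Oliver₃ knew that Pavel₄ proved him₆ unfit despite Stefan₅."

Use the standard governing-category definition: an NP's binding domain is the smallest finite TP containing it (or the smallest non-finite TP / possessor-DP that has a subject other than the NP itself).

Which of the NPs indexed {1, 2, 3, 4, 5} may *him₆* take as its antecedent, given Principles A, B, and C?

*him* is a pronoun, so Principle B applies: it must be free in its binding domain.
Binding domain of *him₆*: the embedded TP, whose subject is Pavel₄.
*Jonas₁* and the pronoun do not c-command one another → neither Principle B nor Principle C is at stake; coindexation permitted.
*[Jonas₁'s agent]₂* c-commands the pronoun but from outside its binding domain, and is not c-commanded by it → coindexation permitted.
*Oliver₃* c-commands the pronoun but from outside its binding domain, and is not c-commanded by it → coindexation permitted.
*Pavel₄* c-commands the pronoun within its binding domain → coindexation would violate Principle B.
*Stefan₅* and the pronoun do not c-command one another → neither Principle B nor Principle C is at stake; coindexation permitted.

{1, 2, 3, 5}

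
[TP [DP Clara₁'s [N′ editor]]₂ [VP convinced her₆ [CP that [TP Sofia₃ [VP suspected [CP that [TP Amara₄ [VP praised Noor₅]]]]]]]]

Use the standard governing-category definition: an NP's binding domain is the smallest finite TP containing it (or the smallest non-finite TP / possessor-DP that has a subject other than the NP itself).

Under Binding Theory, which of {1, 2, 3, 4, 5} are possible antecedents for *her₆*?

{1}

*her* is a pronoun, so Principle B applies: it must be free in its binding domain.
Binding domain of *her₆*: the matrix TP, whose subject is [Clara₁'s editor]₂.
*Clara₁* and the pronoun do not c-command one another → neither Principle B nor Principle C is at stake; coindexation permitted.
*[Clara₁'s editor]₂* c-commands the pronoun within its binding domain → coindexation would violate Principle B.
*Sofia₃*: the pronoun c-commands this R-expression → coindexation would violate Principle C on *Sofia₃*.
*Amara₄*: the pronoun c-commands this R-expression → coindexation would violate Principle C on *Amara₄*.
*Noor₅*: the pronoun c-commands this R-expression → coindexation would violate Principle C on *Noor₅*.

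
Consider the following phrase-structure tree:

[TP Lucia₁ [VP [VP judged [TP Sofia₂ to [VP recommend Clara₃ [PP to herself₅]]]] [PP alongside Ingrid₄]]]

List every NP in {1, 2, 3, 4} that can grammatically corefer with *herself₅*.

{2, 3}

*herself* is an anaphor, so Principle A applies: it must be bound in its binding domain.
Binding domain of *herself₅*: the embedded TP, whose subject is Sofia₂.
*Lucia₁* c-commands the anaphor but is outside its binding domain → cannot satisfy Principle A.
*Sofia₂* c-commands the anaphor within its binding domain → licit binder.
*Clara₃* c-commands the anaphor within its binding domain → licit binder.
*Ingrid₄* does not c-command the anaphor → cannot bind it.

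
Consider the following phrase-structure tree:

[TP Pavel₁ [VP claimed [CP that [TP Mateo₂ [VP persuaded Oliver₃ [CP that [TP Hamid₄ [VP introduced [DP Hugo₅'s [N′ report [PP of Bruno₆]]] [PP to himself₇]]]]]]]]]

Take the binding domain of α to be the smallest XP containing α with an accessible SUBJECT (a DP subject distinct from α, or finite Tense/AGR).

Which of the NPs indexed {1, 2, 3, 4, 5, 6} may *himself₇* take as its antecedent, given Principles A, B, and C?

{4}

*himself* is an anaphor, so Principle A applies: it must be bound in its binding domain.
Binding domain of *himself₇*: the embedded TP, whose subject is Hamid₄.
*Pavel₁* c-commands the anaphor but is outside its binding domain → cannot satisfy Principle A.
*Mateo₂* c-commands the anaphor but is outside its binding domain → cannot satisfy Principle A.
*Oliver₃* c-commands the anaphor but is outside its binding domain → cannot satisfy Principle A.
*Hamid₄* c-commands the anaphor within its binding domain → licit binder.
*Hugo₅* does not c-command the anaphor → cannot bind it.
*Bruno₆* does not c-command the anaphor → cannot bind it.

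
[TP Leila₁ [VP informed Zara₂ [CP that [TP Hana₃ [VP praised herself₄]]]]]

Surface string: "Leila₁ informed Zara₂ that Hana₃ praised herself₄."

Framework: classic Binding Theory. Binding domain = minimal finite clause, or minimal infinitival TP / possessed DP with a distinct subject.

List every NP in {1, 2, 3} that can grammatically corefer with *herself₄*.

{3}

*herself* is an anaphor, so Principle A applies: it must be bound in its binding domain.
Binding domain of *herself₄*: the embedded TP, whose subject is Hana₃.
*Leila₁* c-commands the anaphor but is outside its binding domain → cannot satisfy Principle A.
*Zara₂* c-commands the anaphor but is outside its binding domain → cannot satisfy Principle A.
*Hana₃* c-commands the anaphor within its binding domain → licit binder.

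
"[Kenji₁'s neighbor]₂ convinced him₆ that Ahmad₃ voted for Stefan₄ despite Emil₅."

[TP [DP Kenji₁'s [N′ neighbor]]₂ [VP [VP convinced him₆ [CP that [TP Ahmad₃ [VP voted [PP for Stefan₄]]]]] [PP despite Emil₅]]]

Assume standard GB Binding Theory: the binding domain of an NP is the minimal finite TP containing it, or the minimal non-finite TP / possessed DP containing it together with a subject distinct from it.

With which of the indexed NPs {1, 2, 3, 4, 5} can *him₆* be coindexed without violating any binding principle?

{1, 5}

*him* is a pronoun, so Principle B applies: it must be free in its binding domain.
Binding domain of *him₆*: the matrix TP, whose subject is [Kenji₁'s neighbor]₂.
*Kenji₁* and the pronoun do not c-command one another → neither Principle B nor Principle C is at stake; coindexation permitted.
*[Kenji₁'s neighbor]₂* c-commands the pronoun within its binding domain → coindexation would violate Principle B.
*Ahmad₃*: the pronoun c-commands this R-expression → coindexation would violate Principle C on *Ahmad₃*.
*Stefan₄*: the pronoun c-commands this R-expression → coindexation would violate Principle C on *Stefan₄*.
*Emil₅* and the pronoun do not c-command one another → neither Principle B nor Principle C is at stake; coindexation permitted.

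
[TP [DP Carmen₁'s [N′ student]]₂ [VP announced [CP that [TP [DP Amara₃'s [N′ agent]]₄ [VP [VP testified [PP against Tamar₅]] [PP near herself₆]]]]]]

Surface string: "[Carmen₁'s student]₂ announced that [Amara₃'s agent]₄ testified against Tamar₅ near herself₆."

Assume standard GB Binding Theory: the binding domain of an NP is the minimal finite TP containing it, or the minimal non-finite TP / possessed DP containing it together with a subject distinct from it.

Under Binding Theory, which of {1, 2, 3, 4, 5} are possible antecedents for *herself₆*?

{4}

*herself* is an anaphor, so Principle A applies: it must be bound in its binding domain.
Binding domain of *herself₆*: the embedded TP, whose subject is [Amara₃'s agent]₄.
*Carmen₁* does not c-command the anaphor → cannot bind it.
*[Carmen₁'s student]₂* c-commands the anaphor but is outside its binding domain → cannot satisfy Principle A.
*Amara₃* does not c-command the anaphor → cannot bind it.
*[Amara₃'s agent]₄* c-commands the anaphor within its binding domain → licit binder.
*Tamar₅* does not c-command the anaphor → cannot bind it.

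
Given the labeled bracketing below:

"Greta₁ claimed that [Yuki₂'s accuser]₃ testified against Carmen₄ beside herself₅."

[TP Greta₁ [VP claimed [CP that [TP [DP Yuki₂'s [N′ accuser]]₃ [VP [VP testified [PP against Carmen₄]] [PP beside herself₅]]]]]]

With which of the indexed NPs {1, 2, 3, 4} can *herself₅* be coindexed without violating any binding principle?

{3}

*herself* is an anaphor, so Principle A applies: it must be bound in its binding domain.
Binding domain of *herself₅*: the embedded TP, whose subject is [Yuki₂'s accuser]₃.
*Greta₁* c-commands the anaphor but is outside its binding domain → cannot satisfy Principle A.
*Yuki₂* does not c-command the anaphor → cannot bind it.
*[Yuki₂'s accuser]₃* c-commands the anaphor within its binding domain → licit binder.
*Carmen₄* does not c-command the anaphor → cannot bind it.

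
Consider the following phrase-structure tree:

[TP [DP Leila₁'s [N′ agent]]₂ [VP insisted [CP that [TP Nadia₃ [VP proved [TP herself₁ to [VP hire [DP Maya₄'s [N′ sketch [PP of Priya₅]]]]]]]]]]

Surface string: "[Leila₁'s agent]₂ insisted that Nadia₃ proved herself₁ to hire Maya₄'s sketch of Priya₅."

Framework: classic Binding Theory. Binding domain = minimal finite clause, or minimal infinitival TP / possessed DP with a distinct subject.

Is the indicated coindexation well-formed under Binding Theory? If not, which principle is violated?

The two coindexed NPs are *Leila₁* and *herself₁*.
*herself₁* is an anaphor. Principle A requires it to be bound within its binding domain — the embedded TP, whose subject is Nadia₃.
Within that domain it is c-commanded by *Nadia₃*, which does not share its index.
*Leila₁* does not c-command the anaphor at all.
The anaphor is unbound in its domain → Principle A violation.

Principle A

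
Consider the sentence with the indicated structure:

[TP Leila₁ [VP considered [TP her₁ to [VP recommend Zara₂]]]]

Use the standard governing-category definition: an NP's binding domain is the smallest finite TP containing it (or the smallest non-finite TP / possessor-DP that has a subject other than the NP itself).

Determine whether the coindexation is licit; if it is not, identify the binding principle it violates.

Principle B

The two coindexed NPs are *Leila₁* and *her₁*.
*her₁* is a pronoun. Its binding domain is the matrix TP, whose subject is Leila₁.
*Leila₁* c-commands it within that domain and carries the same index.
The pronoun is locally bound → Principle B violation.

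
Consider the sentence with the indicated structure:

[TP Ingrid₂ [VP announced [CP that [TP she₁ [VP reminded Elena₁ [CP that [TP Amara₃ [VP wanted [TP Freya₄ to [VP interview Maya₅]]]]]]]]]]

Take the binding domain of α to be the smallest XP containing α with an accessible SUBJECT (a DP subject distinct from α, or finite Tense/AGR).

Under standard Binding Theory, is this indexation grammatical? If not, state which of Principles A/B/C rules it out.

Principle C

The two coindexed NPs are *she₁* and *Elena₁*.
*Elena₁* is an R-expression. Principle C requires it to be free everywhere.
*she₁* c-commands it and carries the same index.
The R-expression is bound → Principle C violation.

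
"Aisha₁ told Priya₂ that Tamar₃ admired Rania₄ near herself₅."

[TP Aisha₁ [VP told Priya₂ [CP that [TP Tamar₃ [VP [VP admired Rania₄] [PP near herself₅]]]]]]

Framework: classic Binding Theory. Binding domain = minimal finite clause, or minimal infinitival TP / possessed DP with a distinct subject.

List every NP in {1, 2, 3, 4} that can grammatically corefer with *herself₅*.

*herself* is an anaphor, so Principle A applies: it must be bound in its binding domain.
Binding domain of *herself₅*: the embedded TP, whose subject is Tamar₃.
*Aisha₁* c-commands the anaphor but is outside its binding domain → cannot satisfy Principle A.
*Priya₂* c-commands the anaphor but is outside its binding domain → cannot satisfy Principle A.
*Tamar₃* c-commands the anaphor within its binding domain → licit binder.
*Rania₄* does not c-command the anaphor → cannot bind it.

{3}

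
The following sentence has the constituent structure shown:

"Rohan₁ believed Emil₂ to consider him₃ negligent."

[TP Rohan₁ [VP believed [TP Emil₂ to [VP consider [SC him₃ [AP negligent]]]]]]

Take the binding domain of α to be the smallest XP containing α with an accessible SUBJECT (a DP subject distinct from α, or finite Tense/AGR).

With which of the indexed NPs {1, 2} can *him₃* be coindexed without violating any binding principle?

*him* is a pronoun, so Principle B applies: it must be free in its binding domain.
Binding domain of *him₃*: the embedded TP, whose subject is Emil₂.
*Rohan₁* c-commands the pronoun but from outside its binding domain, and is not c-commanded by it → coindexation permitted.
*Emil₂* c-commands the pronoun within its binding domain → coindexation would violate Principle B.

{1}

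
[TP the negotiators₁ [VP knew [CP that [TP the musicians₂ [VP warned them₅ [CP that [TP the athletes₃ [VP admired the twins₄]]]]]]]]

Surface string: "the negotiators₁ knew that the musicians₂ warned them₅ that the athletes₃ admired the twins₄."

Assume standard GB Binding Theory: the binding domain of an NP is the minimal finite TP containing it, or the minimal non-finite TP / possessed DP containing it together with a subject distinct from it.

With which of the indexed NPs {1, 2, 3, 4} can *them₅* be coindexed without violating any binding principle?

{1}

*them* is a pronoun, so Principle B applies: it must be free in its binding domain.
Binding domain of *them₅*: the embedded TP, whose subject is the musicians₂.
*the negotiators₁* c-commands the pronoun but from outside its binding domain, and is not c-commanded by it → coindexation permitted.
*the musicians₂* c-commands the pronoun within its binding domain → coindexation would violate Principle B.
*the athletes₃*: the pronoun c-commands this R-expression → coindexation would violate Principle C on *the athletes₃*.
*the twins₄*: the pronoun c-commands this R-expression → coindexation would violate Principle C on *the twins₄*.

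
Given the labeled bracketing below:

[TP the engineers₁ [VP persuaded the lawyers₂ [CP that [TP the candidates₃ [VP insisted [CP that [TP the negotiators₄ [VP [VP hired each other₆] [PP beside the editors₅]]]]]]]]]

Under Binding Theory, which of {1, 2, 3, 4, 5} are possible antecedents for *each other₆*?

{4}

*each other* is an anaphor, so Principle A applies: it must be bound in its binding domain.
Binding domain of *each other₆*: the embedded TP, whose subject is the negotiators₄.
*the engineers₁* c-commands the anaphor but is outside its binding domain → cannot satisfy Principle A.
*the lawyers₂* c-commands the anaphor but is outside its binding domain → cannot satisfy Principle A.
*the candidates₃* c-commands the anaphor but is outside its binding domain → cannot satisfy Principle A.
*the negotiators₄* c-commands the anaphor within its binding domain → licit binder.
*the editors₅* does not c-command the anaphor → cannot bind it.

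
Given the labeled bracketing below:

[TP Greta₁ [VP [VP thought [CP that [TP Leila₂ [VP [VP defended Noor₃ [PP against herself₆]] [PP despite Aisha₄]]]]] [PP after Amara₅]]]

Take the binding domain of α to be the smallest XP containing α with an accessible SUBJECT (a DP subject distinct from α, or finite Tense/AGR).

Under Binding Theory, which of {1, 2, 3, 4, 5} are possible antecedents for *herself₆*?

{2, 3}

*herself* is an anaphor, so Principle A applies: it must be bound in its binding domain.
Binding domain of *herself₆*: the embedded TP, whose subject is Leila₂.
*Greta₁* c-commands the anaphor but is outside its binding domain → cannot satisfy Principle A.
*Leila₂* c-commands the anaphor within its binding domain → licit binder.
*Noor₃* c-commands the anaphor within its binding domain → licit binder.
*Aisha₄* does not c-command the anaphor → cannot bind it.
*Amara₅* does not c-command the anaphor → cannot bind it.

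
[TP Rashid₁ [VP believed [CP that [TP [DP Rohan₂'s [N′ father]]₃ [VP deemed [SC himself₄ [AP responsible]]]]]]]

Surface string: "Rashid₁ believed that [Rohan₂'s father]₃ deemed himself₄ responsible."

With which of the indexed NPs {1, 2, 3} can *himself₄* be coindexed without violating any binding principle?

{3}

*himself* is an anaphor, so Principle A applies: it must be bound in its binding domain.
Binding domain of *himself₄*: the embedded TP, whose subject is [Rohan₂'s father]₃.
*Rashid₁* c-commands the anaphor but is outside its binding domain → cannot satisfy Principle A.
*Rohan₂* does not c-command the anaphor → cannot bind it.
*[Rohan₂'s father]₃* c-commands the anaphor within its binding domain → licit binder.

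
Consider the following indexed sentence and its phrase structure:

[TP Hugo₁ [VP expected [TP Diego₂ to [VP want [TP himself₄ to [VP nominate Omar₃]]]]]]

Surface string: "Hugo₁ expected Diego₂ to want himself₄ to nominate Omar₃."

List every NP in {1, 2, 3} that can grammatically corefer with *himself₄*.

{2}

*himself* is an anaphor, so Principle A applies: it must be bound in its binding domain.
Binding domain of *himself₄*: the embedded TP, whose subject is Diego₂.
*Hugo₁* c-commands the anaphor but is outside its binding domain → cannot satisfy Principle A.
*Diego₂* c-commands the anaphor within its binding domain → licit binder.
*Omar₃* does not c-command the anaphor → cannot bind it.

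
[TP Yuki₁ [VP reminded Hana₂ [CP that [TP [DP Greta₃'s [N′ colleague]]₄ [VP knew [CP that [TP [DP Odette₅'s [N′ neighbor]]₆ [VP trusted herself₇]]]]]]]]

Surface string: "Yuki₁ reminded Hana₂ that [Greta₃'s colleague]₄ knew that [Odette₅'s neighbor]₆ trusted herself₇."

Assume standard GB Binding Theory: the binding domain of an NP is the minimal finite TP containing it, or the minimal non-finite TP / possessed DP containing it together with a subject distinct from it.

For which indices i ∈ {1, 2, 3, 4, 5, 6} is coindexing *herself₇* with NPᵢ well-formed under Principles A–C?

*herself* is an anaphor, so Principle A applies: it must be bound in its binding domain.
Binding domain of *herself₇*: the embedded TP, whose subject is [Odette₅'s neighbor]₆.
*Yuki₁* c-commands the anaphor but is outside its binding domain → cannot satisfy Principle A.
*Hana₂* c-commands the anaphor but is outside its binding domain → cannot satisfy Principle A.
*Greta₃* does not c-command the anaphor → cannot bind it.
*[Greta₃'s colleague]₄* c-commands the anaphor but is outside its binding domain → cannot satisfy Principle A.
*Odette₅* does not c-command the anaphor → cannot bind it.
*[Odette₅'s neighbor]₆* c-commands the anaphor within its binding domain → licit binder.

{6}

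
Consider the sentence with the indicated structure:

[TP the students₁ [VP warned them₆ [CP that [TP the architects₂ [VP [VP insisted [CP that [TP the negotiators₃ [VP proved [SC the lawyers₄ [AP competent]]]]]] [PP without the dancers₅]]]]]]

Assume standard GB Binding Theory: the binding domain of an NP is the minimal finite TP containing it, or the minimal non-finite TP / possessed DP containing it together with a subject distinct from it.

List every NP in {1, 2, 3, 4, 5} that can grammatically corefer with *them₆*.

none

*them* is a pronoun, so Principle B applies: it must be free in its binding domain.
Binding domain of *them₆*: the matrix TP, whose subject is the students₁.
*the students₁* c-commands the pronoun within its binding domain → coindexation would violate Principle B.
*the architects₂*: the pronoun c-commands this R-expression → coindexation would violate Principle C on *the architects₂*.
*the negotiators₃*: the pronoun c-commands this R-expression → coindexation would violate Principle C on *the negotiators₃*.
*the lawyers₄*: the pronoun c-commands this R-expression → coindexation would violate Principle C on *the lawyers₄*.
*the dancers₅*: the pronoun c-commands this R-expression → coindexation would violate Principle C on *the dancers₅*.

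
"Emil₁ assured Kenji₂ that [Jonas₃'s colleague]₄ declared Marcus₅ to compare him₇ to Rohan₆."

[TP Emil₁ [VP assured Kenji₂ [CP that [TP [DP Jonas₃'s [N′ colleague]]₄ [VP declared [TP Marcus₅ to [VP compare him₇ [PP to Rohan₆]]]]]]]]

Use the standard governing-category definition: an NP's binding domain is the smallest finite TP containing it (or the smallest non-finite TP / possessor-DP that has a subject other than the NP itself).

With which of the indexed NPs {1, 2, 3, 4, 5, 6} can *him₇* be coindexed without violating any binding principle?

{1, 2, 3, 4}

*him* is a pronoun, so Principle B applies: it must be free in its binding domain.
Binding domain of *him₇*: the embedded TP, whose subject is Marcus₅.
*Emil₁* c-commands the pronoun but from outside its binding domain, and is not c-commanded by it → coindexation permitted.
*Kenji₂* c-commands the pronoun but from outside its binding domain, and is not c-commanded by it → coindexation permitted.
*Jonas₃* and the pronoun do not c-command one another → neither Principle B nor Principle C is at stake; coindexation permitted.
*[Jonas₃'s colleague]₄* c-commands the pronoun but from outside its binding domain, and is not c-commanded by it → coindexation permitted.
*Marcus₅* c-commands the pronoun within its binding domain → coindexation would violate Principle B.
*Rohan₆*: the pronoun c-commands this R-expression → coindexation would violate Principle C on *Rohan₆*.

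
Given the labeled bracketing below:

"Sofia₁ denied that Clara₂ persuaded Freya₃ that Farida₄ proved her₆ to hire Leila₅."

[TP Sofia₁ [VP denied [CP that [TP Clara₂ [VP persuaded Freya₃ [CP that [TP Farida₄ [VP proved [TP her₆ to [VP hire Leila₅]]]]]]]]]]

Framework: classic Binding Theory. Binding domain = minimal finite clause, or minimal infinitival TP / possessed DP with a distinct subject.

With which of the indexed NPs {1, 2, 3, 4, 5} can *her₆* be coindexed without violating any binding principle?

{1, 2, 3}

*her* is a pronoun, so Principle B applies: it must be free in its binding domain.
Binding domain of *her₆*: the embedded TP, whose subject is Farida₄.
*Sofia₁* c-commands the pronoun but from outside its binding domain, and is not c-commanded by it → coindexation permitted.
*Clara₂* c-commands the pronoun but from outside its binding domain, and is not c-commanded by it → coindexation permitted.
*Freya₃* c-commands the pronoun but from outside its binding domain, and is not c-commanded by it → coindexation permitted.
*Farida₄* c-commands the pronoun within its binding domain → coindexation would violate Principle B.
*Leila₅*: the pronoun c-commands this R-expression → coindexation would violate Principle C on *Leila₅*.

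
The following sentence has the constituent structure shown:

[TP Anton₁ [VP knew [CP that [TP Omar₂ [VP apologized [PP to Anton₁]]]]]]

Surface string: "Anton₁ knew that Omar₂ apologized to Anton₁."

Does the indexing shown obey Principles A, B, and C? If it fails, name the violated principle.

Principle C

The two coindexed NPs are *Anton₁* (the lower occurrence) and *Anton₁* (the higher occurrence).
*Anton₁* (the lower occurrence) is an R-expression. Principle C requires it to be free everywhere.
*Anton₁* (the higher occurrence) c-commands it and carries the same index.
The R-expression is bound → Principle C violation.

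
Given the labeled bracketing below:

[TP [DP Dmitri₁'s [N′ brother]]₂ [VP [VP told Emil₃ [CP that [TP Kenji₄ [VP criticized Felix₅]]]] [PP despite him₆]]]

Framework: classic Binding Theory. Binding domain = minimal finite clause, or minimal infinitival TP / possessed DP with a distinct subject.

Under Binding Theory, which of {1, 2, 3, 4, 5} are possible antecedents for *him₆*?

{1, 3, 4, 5}

*him* is a pronoun, so Principle B applies: it must be free in its binding domain.
Binding domain of *him₆*: the matrix TP, whose subject is [Dmitri₁'s brother]₂.
*Dmitri₁* and the pronoun do not c-command one another → neither Principle B nor Principle C is at stake; coindexation permitted.
*[Dmitri₁'s brother]₂* c-commands the pronoun within its binding domain → coindexation would violate Principle B.
*Emil₃* and the pronoun do not c-command one another → neither Principle B nor Principle C is at stake; coindexation permitted.
*Kenji₄* and the pronoun do not c-command one another → neither Principle B nor Principle C is at stake; coindexation permitted.
*Felix₅* and the pronoun do not c-command one another → neither Principle B nor Principle C is at stake; coindexation permitted.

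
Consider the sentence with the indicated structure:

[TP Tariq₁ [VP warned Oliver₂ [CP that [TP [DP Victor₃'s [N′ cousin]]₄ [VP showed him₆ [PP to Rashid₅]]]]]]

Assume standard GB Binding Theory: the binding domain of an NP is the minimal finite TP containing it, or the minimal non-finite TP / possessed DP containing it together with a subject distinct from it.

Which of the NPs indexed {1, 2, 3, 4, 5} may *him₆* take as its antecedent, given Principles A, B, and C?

{1, 2, 3}

*him* is a pronoun, so Principle B applies: it must be free in its binding domain.
Binding domain of *him₆*: the embedded TP, whose subject is [Victor₃'s cousin]₄.
*Tariq₁* c-commands the pronoun but from outside its binding domain, and is not c-commanded by it → coindexation permitted.
*Oliver₂* c-commands the pronoun but from outside its binding domain, and is not c-commanded by it → coindexation permitted.
*Victor₃* and the pronoun do not c-command one another → neither Principle B nor Principle C is at stake; coindexation permitted.
*[Victor₃'s cousin]₄* c-commands the pronoun within its binding domain → coindexation would violate Principle B.
*Rashid₅*: the pronoun c-commands this R-expression → coindexation would violate Principle C on *Rashid₅*.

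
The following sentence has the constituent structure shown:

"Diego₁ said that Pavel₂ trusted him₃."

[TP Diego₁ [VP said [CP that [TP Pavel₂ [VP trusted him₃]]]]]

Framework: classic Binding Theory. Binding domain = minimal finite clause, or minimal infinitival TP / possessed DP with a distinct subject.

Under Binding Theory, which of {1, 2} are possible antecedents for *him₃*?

*him* is a pronoun, so Principle B applies: it must be free in its binding domain.
Binding domain of *him₃*: the embedded TP, whose subject is Pavel₂.
*Diego₁* c-commands the pronoun but from outside its binding domain, and is not c-commanded by it → coindexation permitted.
*Pavel₂* c-commands the pronoun within its binding domain → coindexation would violate Principle B.

{1}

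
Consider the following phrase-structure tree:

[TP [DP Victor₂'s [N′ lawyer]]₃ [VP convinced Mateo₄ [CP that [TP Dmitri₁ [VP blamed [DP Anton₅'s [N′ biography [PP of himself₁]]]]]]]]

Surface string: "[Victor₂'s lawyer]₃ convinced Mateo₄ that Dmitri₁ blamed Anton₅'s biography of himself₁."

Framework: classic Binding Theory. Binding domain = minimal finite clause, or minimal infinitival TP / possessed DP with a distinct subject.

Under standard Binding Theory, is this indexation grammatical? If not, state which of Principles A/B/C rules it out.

The two coindexed NPs are *Dmitri₁* and *himself₁*.
*himself₁* is an anaphor. Principle A requires it to be bound within its binding domain — the possessed DP, whose subject is Anton₅.
Within that domain it is c-commanded by *Anton₅*, which does not share its index.
*Dmitri₁* does c-command the anaphor, but from outside its binding domain.
The anaphor is unbound in its domain → Principle A violation.

Principle A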